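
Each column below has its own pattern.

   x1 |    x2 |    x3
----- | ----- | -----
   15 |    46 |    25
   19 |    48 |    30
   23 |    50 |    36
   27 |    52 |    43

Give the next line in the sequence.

31  54  51

Column x1: 15, 19, 23, 27 → 31 (+4 each step).
Column x2 goes 46, 48, 50, 52 → 54 (+2 each step).
Column x3: 25, 30, 36, 43 → 51 (differences are 5, 6, 7, … (increasing by 1 each time)).
Combining the parts gives 31  54  51.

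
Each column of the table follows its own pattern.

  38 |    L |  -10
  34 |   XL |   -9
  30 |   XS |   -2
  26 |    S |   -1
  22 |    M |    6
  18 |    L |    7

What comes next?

14  XL  14

First component goes 38, 34, 30, 26, 22, 18 → 14 (−4 each step).
For the size, repeats L → XL → XS → S → M: L, XL, XS, S, M, L → XL.
Third component: alternating steps +1, +7, +1, +7, …; -10, -9, -2, -1, 6, 7 → 14.
Putting it together: 14  XL  14.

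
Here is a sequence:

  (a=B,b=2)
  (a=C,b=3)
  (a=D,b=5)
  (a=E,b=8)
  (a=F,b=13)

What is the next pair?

(a=G,b=21)

A: B, C, D, E, F → G (letters move forward 1 place in the alphabet).
B — each term is the sum of the two before it: 2, 3, 5, 8, 13 → 21.
Combining the parts gives (a=G,b=21).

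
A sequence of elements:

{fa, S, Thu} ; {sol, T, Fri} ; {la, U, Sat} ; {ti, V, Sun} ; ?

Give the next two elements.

Note — runs through the solfège scale do→ti: fa, sol, la, ti → do → re.
Letter: S, T, U, V → W → X (letters move forward 1 place in the alphabet).
Day — runs through the weekdays Mon→Sun: Thu, Fri, Sat, Sun → Mon → Tue.
So the next two elements are {do, W, Mon} and {re, X, Tue}.

{do, W, Mon}, {re, X, Tue}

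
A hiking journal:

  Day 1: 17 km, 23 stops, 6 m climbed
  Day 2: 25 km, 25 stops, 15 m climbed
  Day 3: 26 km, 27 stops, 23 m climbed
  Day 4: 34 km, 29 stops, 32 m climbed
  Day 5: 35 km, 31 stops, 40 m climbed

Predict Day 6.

43 km, 33 stops, 49 m climbed

Km: 17, 25, 26, 34, 35 → 43 (alternating steps +8, +1, +8, +1, …).
Stops goes 23, 25, 27, 29, 31 → 33 (+2 each step).
M climbed: alternating steps +9, +8, +9, +8, …, so 6, 15, 23, 32, 40 → 49.
Putting it together: 43 km, 33 stops, 49 m climbed.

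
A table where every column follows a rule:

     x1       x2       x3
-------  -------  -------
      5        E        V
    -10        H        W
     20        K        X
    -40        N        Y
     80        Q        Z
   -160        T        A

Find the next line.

Column x1: ×(-2) each step, so 5, -10, 20, -40, 80, -160 → 320.
Column x2 — letters move forward 3 places in the alphabet: E, H, K, N, Q, T → W.
Column x3: letters move forward 1 place in the alphabet, wrapping Z→A; V, W, X, Y, Z, A → B.
So the next line is 320  W  B.

320  W  B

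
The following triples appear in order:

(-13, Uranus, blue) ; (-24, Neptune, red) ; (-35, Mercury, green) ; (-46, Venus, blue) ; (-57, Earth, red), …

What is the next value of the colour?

First component: −11 each step, so -13, -24, -35, -46, -57 → -68.
For the planet, runs through the planets Mercury→Neptune: Uranus, Neptune, Mercury, Venus, Earth → Mars.
Colour goes blue, red, green, blue, red → green (repeats blue → red → green).

green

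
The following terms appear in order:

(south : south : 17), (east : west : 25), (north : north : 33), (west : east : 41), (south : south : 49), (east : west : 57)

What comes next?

(north : north : 65)

For the first direction, repeats south → east → north → west: south, east, north, west, south, east → north.
For the second direction, repeats south → west → north → east: south, west, north, east, south, west → north.
Third component: 17, 25, 33, 41, 49, 57 → 65 (+8 each step).
Putting it together: (north : north : 65).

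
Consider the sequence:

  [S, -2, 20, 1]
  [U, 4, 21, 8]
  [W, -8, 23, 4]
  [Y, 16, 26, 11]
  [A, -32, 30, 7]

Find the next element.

Letter goes S, U, W, Y, A → C (letters move forward 2 places in the alphabet, wrapping Z→A).
Second slot: ×(-2) each step, so -2, 4, -8, 16, -32 → 64.
Third slot — differences are 1, 2, 3, … (increasing by 1 each time): 20, 21, 23, 26, 30 → 35.
For the fourth slot, alternating steps +7, −4, +7, −4, …: 1, 8, 4, 11, 7 → 14.
Combining the parts gives [C, 64, 35, 14].

[C, 64, 35, 14]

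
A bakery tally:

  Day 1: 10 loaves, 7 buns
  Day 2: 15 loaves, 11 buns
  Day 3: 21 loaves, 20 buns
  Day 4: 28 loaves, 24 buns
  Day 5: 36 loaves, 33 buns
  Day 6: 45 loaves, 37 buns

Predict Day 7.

Loaves: differences are 5, 6, 7, … (increasing by 1 each time), so 10, 15, 21, 28, 36, 45 → 55.
Buns: 7, 11, 20, 24, 33, 37 → 46 (alternating steps +4, +9, +4, +9, …).
Putting it together: 55 loaves, 46 buns.

55 loaves, 46 buns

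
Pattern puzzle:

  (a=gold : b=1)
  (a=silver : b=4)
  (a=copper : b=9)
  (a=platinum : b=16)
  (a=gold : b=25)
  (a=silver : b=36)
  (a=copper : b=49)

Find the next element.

(a=platinum : b=64)

A goes gold, silver, copper, platinum, gold, silver, copper → platinum (repeats gold → silver → copper → platinum).
B — perfect squares: 1², 2², 3², …: 1, 4, 9, 16, 25, 36, 49 → 64.
Combining the parts gives (a=platinum : b=64).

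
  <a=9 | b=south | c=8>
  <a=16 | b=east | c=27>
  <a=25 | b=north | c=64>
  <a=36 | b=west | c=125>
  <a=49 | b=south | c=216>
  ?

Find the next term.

For the a, perfect squares: 3², 4², 5², …: 9, 16, 25, 36, 49 → 64.
B goes south, east, north, west, south → east (repeats south → east → north → west).
C — perfect cubes: 2³, 3³, 4³, …: 8, 27, 64, 125, 216 → 343.
Combining the parts gives <a=64 | b=east | c=343>.

<a=64 | b=east | c=343>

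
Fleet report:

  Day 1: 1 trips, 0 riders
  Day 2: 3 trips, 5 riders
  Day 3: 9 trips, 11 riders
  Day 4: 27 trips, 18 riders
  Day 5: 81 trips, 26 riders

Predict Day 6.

Trips: ×3 each step, so 1, 3, 9, 27, 81 → 243.
Riders: differences are 5, 6, 7, … (increasing by 1 each time), so 0, 5, 11, 18, 26 → 35.
So the next row is 243 trips, 35 riders.

243 trips, 35 riders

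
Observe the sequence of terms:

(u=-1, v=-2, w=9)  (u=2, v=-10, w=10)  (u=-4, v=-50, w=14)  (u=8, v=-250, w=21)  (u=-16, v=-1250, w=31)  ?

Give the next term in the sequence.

U goes -1, 2, -4, 8, -16 → 32 (×(-2) each step).
V: ×5 each step; -2, -10, -50, -250, -1250 → -6250.
W goes 9, 10, 14, 21, 31 → 44 (differences are 1, 4, 7, … (increasing by 3 each time)).
Putting it together: (u=32, v=-6250, w=44).

(u=32, v=-6250, w=44)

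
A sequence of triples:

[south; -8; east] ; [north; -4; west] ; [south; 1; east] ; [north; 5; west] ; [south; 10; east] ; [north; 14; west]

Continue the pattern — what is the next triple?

[south; 19; east]

First direction — alternates south ↔ north: south, north, south, north, south, north → south.
Second entry: -8, -4, 1, 5, 10, 14 → 19 (alternating steps +4, +5, +4, +5, …).
For the second direction, alternates east ↔ west: east, west, east, west, east, west → east.
So the next triple is [south; 19; east].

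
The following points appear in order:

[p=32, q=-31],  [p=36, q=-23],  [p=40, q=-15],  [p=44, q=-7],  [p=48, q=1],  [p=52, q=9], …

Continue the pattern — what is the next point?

P goes 32, 36, 40, 44, 48, 52 → 56 (+4 each step).
Q: +8 each step, so -31, -23, -15, -7, 1, 9 → 17.
Putting it together: [p=56, q=17].

[p=56, q=17]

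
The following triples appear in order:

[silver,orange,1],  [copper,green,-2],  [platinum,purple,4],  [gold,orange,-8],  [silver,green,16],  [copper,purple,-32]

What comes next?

Metal goes silver, copper, platinum, gold, silver, copper → platinum (repeats silver → copper → platinum → gold).
Colour — repeats orange → green → purple: orange, green, purple, orange, green, purple → orange.
Third value goes 1, -2, 4, -8, 16, -32 → 64 (×(-2) each step).
Putting it together: [platinum,orange,64].

[platinum,orange,64]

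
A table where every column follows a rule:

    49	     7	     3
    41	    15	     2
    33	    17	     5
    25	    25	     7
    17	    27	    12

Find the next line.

First component goes 49, 41, 33, 25, 17 → 9 (−8 each step).
Second component: alternating steps +8, +2, +8, +2, …; 7, 15, 17, 25, 27 → 35.
Third component: each term is the sum of the two before it, so 3, 2, 5, 7, 12 → 19.
So the next line is 9  35  19.

9  35  19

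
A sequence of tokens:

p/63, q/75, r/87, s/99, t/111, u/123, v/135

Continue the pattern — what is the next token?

Letter: p, q, r, s, t, u, v → w (letters move forward 1 place in the alphabet).
Second component goes 63, 75, 87, 99, 111, 123, 135 → 147 (+12 each step).
So the next token is w/147.

w/147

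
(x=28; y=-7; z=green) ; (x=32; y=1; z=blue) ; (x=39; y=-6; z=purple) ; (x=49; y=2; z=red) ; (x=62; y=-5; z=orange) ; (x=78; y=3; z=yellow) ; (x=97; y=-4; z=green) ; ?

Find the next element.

(x=119; y=4; z=blue)

X goes 28, 32, 39, 49, 62, 78, 97 → 119 (differences are 4, 7, 10, … (increasing by 3 each time)).
Y: alternating steps +8, −7, +8, −7, …; -7, 1, -6, 2, -5, 3, -4 → 4.
Z goes green, blue, purple, red, orange, yellow, green → blue (repeats green → blue → purple → red → orange → yellow).
So the next element is (x=119; y=4; z=blue).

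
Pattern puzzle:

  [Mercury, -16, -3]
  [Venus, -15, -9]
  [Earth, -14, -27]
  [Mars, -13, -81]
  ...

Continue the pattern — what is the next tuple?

[Jupiter, -12, -243]

Planet — runs through the planets Mercury→Neptune: Mercury, Venus, Earth, Mars → Jupiter.
For the second slot, +1 each step: -16, -15, -14, -13 → -12.
Third slot — ×3 each step: -3, -9, -27, -81 → -243.
Combining the parts gives [Jupiter, -12, -243].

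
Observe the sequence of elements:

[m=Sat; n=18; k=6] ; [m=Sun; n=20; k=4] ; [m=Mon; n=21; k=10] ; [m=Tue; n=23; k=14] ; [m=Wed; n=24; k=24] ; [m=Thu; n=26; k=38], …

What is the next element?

M: runs through the weekdays Mon→Sun, so Sat, Sun, Mon, Tue, Wed, Thu → Fri.
N: alternating steps +2, +1, +2, +1, …, so 18, 20, 21, 23, 24, 26 → 27.
For the k, each term is the sum of the two before it: 6, 4, 10, 14, 24, 38 → 62.
Combining the parts gives [m=Fri; n=27; k=62].

[m=Fri; n=27; k=62]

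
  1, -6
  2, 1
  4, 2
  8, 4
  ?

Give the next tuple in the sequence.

First coordinate: 1, 2, 4, 8 → 16 (×2 each step).
Second coordinate: always the previous value of the first coordinate, so -6, 1, 2, 4 → 8.
Putting it together: 16, 8.

16, 8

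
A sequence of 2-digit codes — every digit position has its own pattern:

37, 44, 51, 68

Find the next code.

75

First digit — +1 each step, mod 10: 3, 4, 5, 6 → 7.
For the second digit, −3 each step, mod 10: 7, 4, 1, 8 → 5.
Combining the parts gives 75.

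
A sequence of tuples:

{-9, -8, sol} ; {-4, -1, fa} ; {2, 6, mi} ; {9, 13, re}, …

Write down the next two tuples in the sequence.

First entry goes -9, -4, 2, 9 → 17 → 26 (differences are 5, 6, 7, … (increasing by 1 each time)).
Second entry: -8, -1, 6, 13 → 20 → 27 (+7 each step).
For the note, runs backward through the solfège scale do→ti: sol, fa, mi, re → do → ti.
So the next two tuples are {17, 20, do} and {26, 27, ti}.

{17, 20, do}, {26, 27, ti}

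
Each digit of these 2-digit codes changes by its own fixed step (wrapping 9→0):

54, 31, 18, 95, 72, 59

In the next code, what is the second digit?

6

First digit: 5, 3, 1, 9, 7, 5 → 3 (−2 each step, mod 10).
Second digit — −3 each step, mod 10: 4, 1, 8, 5, 2, 9 → 6.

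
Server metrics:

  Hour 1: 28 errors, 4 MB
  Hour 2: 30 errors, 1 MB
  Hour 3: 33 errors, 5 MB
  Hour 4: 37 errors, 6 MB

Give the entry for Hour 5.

Errors goes 28, 30, 33, 37 → 42 (differences are 2, 3, 4, … (increasing by 1 each time)).
MB: each term is the sum of the two before it; 4, 1, 5, 6 → 11.
Combining the parts gives 42 errors, 11 MB.

42 errors, 11 MB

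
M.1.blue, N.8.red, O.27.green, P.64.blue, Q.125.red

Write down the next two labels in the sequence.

R.216.green, S.343.blue

Letter — letters move forward 1 place in the alphabet: M, N, O, P, Q → R → S.
Second component: perfect cubes: 1³, 2³, 3³, …, so 1, 8, 27, 64, 125 → 216 → 343.
Colour goes blue, red, green, blue, red → green → blue (repeats blue → red → green).
Putting the parts together: R.216.green and then S.343.blue.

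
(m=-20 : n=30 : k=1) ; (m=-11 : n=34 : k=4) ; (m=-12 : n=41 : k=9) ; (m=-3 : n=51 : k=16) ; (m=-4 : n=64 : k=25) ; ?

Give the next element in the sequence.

M: -20, -11, -12, -3, -4 → 5 (alternating steps +9, −1, +9, −1, …).
N: differences are 4, 7, 10, … (increasing by 3 each time), so 30, 34, 41, 51, 64 → 80.
K — perfect squares: 1², 2², 3², …: 1, 4, 9, 16, 25 → 36.
So the next element is (m=5 : n=80 : k=36).

(m=5 : n=80 : k=36)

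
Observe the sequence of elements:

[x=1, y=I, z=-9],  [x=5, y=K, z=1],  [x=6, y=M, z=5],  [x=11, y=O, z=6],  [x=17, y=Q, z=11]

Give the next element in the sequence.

X — each term is the sum of the two before it: 1, 5, 6, 11, 17 → 28.
Y: I, K, M, O, Q → S (letters move forward 2 places in the alphabet).
Z: always the previous value of the x, so -9, 1, 5, 6, 11 → 17.
So the next element is [x=28, y=S, z=17].

[x=28, y=S, z=17]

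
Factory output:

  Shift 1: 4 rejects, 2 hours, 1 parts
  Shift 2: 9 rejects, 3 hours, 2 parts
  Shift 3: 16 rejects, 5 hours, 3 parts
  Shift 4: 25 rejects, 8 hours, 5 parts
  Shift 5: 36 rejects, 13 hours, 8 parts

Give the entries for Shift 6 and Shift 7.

49 rejects, 21 hours, 13 parts; 64 rejects, 34 hours, 21 parts

Rejects: perfect squares: 2², 3², 4², …; 4, 9, 16, 25, 36 → 49 → 64.
Hours — each term is the sum of the two before it: 2, 3, 5, 8, 13 → 21 → 34.
Parts goes 1, 2, 3, 5, 8 → 13 → 21 (each term is the sum of the two before it).
So the next two records are 49 rejects, 21 hours, 13 parts and 64 rejects, 34 hours, 21 parts.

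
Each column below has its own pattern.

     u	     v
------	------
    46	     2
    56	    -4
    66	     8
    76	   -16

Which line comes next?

For the column u, +10 each step: 46, 56, 66, 76 → 86.
Column v: 2, -4, 8, -16 → 32 (×(-2) each step).
So the next line is 86  32.

86  32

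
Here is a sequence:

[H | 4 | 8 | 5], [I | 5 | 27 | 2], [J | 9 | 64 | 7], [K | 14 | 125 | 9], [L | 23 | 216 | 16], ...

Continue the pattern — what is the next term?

For the letter, letters move forward 1 place in the alphabet: H, I, J, K, L → M.
Second component: each term is the sum of the two before it; 4, 5, 9, 14, 23 → 37.
Third component: perfect cubes: 2³, 3³, 4³, …, so 8, 27, 64, 125, 216 → 343.
Fourth component: each term is the sum of the two before it, so 5, 2, 7, 9, 16 → 25.
Putting it together: [M | 37 | 343 | 25].

[M | 37 | 343 | 25]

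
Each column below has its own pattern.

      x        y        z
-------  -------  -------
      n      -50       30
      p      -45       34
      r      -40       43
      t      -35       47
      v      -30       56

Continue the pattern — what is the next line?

x  -25  60

Column x goes n, p, r, t, v → x (letters move forward 2 places in the alphabet).
Column y: -50, -45, -40, -35, -30 → -25 (+5 each step).
For the column z, alternating steps +4, +9, +4, +9, …: 30, 34, 43, 47, 56 → 60.
Combining the parts gives x  -25  60.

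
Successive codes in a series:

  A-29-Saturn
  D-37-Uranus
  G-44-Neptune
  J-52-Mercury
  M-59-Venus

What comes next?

P-67-Earth

For the letter, letters move forward 3 places in the alphabet: A, D, G, J, M → P.
Second component goes 29, 37, 44, 52, 59 → 67 (alternating steps +8, +7, +8, +7, …).
For the planet, runs through the planets Mercury→Neptune: Saturn, Uranus, Neptune, Mercury, Venus → Earth.
Combining the parts gives P-67-Earth.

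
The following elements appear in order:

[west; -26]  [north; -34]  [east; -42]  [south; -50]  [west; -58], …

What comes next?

[north; -66]

Direction: repeats west → north → east → south, so west, north, east, south, west → north.
Second part goes -26, -34, -42, -50, -58 → -66 (−8 each step).
So the next element is [north; -66].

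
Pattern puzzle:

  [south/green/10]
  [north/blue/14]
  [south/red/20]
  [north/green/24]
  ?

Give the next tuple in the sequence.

[south/blue/30]

Direction: alternates south ↔ north, so south, north, south, north → south.
Colour — repeats green → blue → red: green, blue, red, green → blue.
Third value goes 10, 14, 20, 24 → 30 (alternating steps +4, +6, +4, +6, …).
Putting it together: [south/blue/30].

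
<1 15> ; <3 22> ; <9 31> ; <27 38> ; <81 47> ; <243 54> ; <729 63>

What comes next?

<2187 70>

First part goes 1, 3, 9, 27, 81, 243, 729 → 2187 (×3 each step).
For the second part, alternating steps +7, +9, +7, +9, …: 15, 22, 31, 38, 47, 54, 63 → 70.
So the next element is <2187 70>.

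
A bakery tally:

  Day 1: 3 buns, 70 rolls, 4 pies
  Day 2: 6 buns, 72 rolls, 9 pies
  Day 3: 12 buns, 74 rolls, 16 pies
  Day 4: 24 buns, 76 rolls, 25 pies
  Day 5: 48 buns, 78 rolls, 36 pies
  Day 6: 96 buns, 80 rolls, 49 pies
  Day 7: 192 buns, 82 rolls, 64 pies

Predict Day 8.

Buns: 3, 6, 12, 24, 48, 96, 192 → 384 (×2 each step).
Rolls goes 70, 72, 74, 76, 78, 80, 82 → 84 (+2 each step).
Pies: differences are 5, 7, 9, … (increasing by 2 each time), so 4, 9, 16, 25, 36, 49, 64 → 81.
So the next row is 384 buns, 84 rolls, 81 pies.

384 buns, 84 rolls, 81 pies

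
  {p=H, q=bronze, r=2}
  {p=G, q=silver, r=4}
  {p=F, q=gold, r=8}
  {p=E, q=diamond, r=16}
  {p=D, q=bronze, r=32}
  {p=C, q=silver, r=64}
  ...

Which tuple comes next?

{p=B, q=gold, r=128}

P — letters move back 1 place in the alphabet: H, G, F, E, D, C → B.
Q: repeats bronze → silver → gold → diamond; bronze, silver, gold, diamond, bronze, silver → gold.
R: ×2 each step, so 2, 4, 8, 16, 32, 64 → 128.
Combining the parts gives {p=B, q=gold, r=128}.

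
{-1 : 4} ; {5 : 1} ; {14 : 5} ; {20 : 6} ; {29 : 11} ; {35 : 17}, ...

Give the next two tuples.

First entry: alternating steps +6, +9, +6, +9, …; -1, 5, 14, 20, 29, 35 → 44 → 50.
Second entry: each term is the sum of the two before it; 4, 1, 5, 6, 11, 17 → 28 → 45.
So the next two tuples are {44 : 28} and {50 : 45}.

{44 : 28}, {50 : 45}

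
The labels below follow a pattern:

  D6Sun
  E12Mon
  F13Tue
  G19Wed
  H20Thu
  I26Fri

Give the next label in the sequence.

Letter goes D, E, F, G, H, I → J (letters move forward 1 place in the alphabet).
Second component: alternating steps +6, +1, +6, +1, …; 6, 12, 13, 19, 20, 26 → 27.
For the day, runs through the weekdays Mon→Sun: Sun, Mon, Tue, Wed, Thu, Fri → Sat.
Putting it together: J27Sat.

J27Sat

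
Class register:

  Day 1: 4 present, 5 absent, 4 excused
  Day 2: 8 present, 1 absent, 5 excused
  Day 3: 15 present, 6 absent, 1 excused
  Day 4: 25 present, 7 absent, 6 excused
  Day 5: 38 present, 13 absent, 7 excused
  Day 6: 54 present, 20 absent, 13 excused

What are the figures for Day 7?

Present: differences are 4, 7, 10, … (increasing by 3 each time); 4, 8, 15, 25, 38, 54 → 73.
Absent: each term is the sum of the two before it, so 5, 1, 6, 7, 13, 20 → 33.
Excused goes 4, 5, 1, 6, 7, 13 → 20 (always the previous value of the absent).
So the next record is 73 present, 33 absent, 20 excused.

73 present, 33 absent, 20 excused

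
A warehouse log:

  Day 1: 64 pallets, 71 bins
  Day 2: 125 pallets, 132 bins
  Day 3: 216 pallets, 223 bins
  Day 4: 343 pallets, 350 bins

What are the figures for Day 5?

512 pallets, 519 bins

Pallets: perfect cubes: 4³, 5³, 6³, …; 64, 125, 216, 343 → 512.
Bins goes 71, 132, 223, 350 → 519 (always 7 more than the pallets).
Putting it together: 512 pallets, 519 bins.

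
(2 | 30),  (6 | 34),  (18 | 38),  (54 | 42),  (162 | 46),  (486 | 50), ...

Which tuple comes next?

(1458 | 54)

First coordinate goes 2, 6, 18, 54, 162, 486 → 1458 (×3 each step).
Second coordinate goes 30, 34, 38, 42, 46, 50 → 54 (+4 each step).
Putting it together: (1458 | 54).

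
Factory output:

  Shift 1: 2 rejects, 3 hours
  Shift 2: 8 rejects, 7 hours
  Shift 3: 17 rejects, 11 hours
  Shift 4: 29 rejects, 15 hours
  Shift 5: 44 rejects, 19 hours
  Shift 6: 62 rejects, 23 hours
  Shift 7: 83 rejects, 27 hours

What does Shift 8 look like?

Rejects — differences are 6, 9, 12, … (increasing by 3 each time): 2, 8, 17, 29, 44, 62, 83 → 107.
Hours — +4 each step: 3, 7, 11, 15, 19, 23, 27 → 31.
Combining the parts gives 107 rejects, 31 hours.

107 rejects, 31 hours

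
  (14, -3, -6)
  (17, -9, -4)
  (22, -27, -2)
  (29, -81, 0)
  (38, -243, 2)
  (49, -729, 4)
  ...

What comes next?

(62, -2187, 6)

First component: differences are 3, 5, 7, … (increasing by 2 each time); 14, 17, 22, 29, 38, 49 → 62.
Second component: -3, -9, -27, -81, -243, -729 → -2187 (×3 each step).
Third component: +2 each step; -6, -4, -2, 0, 2, 4 → 6.
So the next triple is (62, -2187, 6).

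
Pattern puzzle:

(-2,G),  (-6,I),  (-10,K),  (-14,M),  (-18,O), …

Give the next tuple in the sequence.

(-22,Q)

First entry goes -2, -6, -10, -14, -18 → -22 (−4 each step).
Letter: G, I, K, M, O → Q (letters move forward 2 places in the alphabet).
Combining the parts gives (-22,Q).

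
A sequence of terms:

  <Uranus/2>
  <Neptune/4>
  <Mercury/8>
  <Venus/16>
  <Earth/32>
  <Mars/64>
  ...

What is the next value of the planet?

Planet goes Uranus, Neptune, Mercury, Venus, Earth, Mars → Jupiter (runs through the planets Mercury→Neptune).

Jupiter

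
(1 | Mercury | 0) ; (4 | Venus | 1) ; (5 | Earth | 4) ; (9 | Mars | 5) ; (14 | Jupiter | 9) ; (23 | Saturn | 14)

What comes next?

For the first slot, each term is the sum of the two before it: 1, 4, 5, 9, 14, 23 → 37.
Planet — runs through the planets Mercury→Neptune: Mercury, Venus, Earth, Mars, Jupiter, Saturn → Uranus.
Third slot: 0, 1, 4, 5, 9, 14 → 23 (always the previous value of the first slot).
So the next term is (37 | Uranus | 23).

(37 | Uranus | 23)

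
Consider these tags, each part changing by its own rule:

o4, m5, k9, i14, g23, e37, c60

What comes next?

Letter — letters move back 2 places in the alphabet: o, m, k, i, g, e, c → a.
Second component: 4, 5, 9, 14, 23, 37, 60 → 97 (each term is the sum of the two before it).
So the next tag is a97.

a97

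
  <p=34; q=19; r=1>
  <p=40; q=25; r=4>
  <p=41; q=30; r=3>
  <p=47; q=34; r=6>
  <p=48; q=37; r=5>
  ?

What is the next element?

P: alternating steps +6, +1, +6, +1, …; 34, 40, 41, 47, 48 → 54.
Q: 19, 25, 30, 34, 37 → 39 (differences are 6, 5, 4, … (decreasing by 1 each time)).
For the r, alternating steps +3, −1, +3, −1, …: 1, 4, 3, 6, 5 → 8.
Combining the parts gives <p=54; q=39; r=8>.

<p=54; q=39; r=8>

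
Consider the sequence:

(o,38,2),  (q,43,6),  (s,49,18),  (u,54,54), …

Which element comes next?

(w,60,162)

Letter: letters move forward 2 places in the alphabet; o, q, s, u → w.
Second component: alternating steps +5, +6, +5, +6, …, so 38, 43, 49, 54 → 60.
Third component goes 2, 6, 18, 54 → 162 (×3 each step).
Putting it together: (w,60,162).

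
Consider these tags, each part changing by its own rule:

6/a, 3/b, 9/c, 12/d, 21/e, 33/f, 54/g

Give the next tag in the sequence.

First component: 6, 3, 9, 12, 21, 33, 54 → 87 (each term is the sum of the two before it).
Letter — letters move forward 1 place in the alphabet: a, b, c, d, e, f, g → h.
Combining the parts gives 87/h.

87/h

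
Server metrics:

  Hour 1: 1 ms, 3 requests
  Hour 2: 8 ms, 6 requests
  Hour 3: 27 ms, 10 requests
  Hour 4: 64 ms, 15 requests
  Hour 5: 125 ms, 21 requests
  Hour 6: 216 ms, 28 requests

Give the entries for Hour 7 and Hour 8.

Ms: 1, 8, 27, 64, 125, 216 → 343 → 512 (perfect cubes: 1³, 2³, 3³, …).
Requests: 3, 6, 10, 15, 21, 28 → 36 → 45 (differences are 3, 4, 5, … (increasing by 1 each time)).
So the next two rows are 343 ms, 36 requests and 512 ms, 45 requests.

343 ms, 36 requests; 512 ms, 45 requests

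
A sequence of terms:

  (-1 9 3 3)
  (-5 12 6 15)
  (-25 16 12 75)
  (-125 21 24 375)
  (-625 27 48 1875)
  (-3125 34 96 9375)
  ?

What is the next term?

First entry: ×5 each step; -1, -5, -25, -125, -625, -3125 → -15625.
Second entry: differences are 3, 4, 5, … (increasing by 1 each time), so 9, 12, 16, 21, 27, 34 → 42.
Third entry — ×2 each step: 3, 6, 12, 24, 48, 96 → 192.
Fourth entry: 3, 15, 75, 375, 1875, 9375 → 46875 (×5 each step).
So the next term is (-15625 42 192 46875).

(-15625 42 192 46875)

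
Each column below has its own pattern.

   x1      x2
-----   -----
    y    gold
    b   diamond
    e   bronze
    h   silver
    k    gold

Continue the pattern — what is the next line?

For the column x1, letters move forward 3 places in the alphabet, wrapping Z→A: y, b, e, h, k → n.
Column x2 — repeats gold → diamond → bronze → silver: gold, diamond, bronze, silver, gold → diamond.
So the next line is n  diamond.

n  diamond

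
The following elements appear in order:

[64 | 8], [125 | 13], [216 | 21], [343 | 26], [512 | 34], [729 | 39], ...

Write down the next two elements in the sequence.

First coordinate: perfect cubes: 4³, 5³, 6³, …; 64, 125, 216, 343, 512, 729 → 1000 → 1331.
Second coordinate: 8, 13, 21, 26, 34, 39 → 47 → 52 (alternating steps +5, +8, +5, +8, …).
So the next two elements are [1000 | 47] and [1331 | 52].

[1000 | 47], [1331 | 52]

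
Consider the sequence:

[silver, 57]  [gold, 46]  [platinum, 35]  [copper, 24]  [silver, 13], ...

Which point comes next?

For the metal, repeats silver → gold → platinum → copper: silver, gold, platinum, copper, silver → gold.
Second part: −11 each step; 57, 46, 35, 24, 13 → 2.
Putting it together: [gold, 2].

[gold, 2]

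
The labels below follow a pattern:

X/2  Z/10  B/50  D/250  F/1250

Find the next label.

H/6250

For the letter, letters move forward 2 places in the alphabet, wrapping Z→A: X, Z, B, D, F → H.
Second component: ×5 each step; 2, 10, 50, 250, 1250 → 6250.
So the next label is H/6250.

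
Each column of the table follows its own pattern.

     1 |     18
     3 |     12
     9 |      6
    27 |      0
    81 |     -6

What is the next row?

For the first component, ×3 each step: 1, 3, 9, 27, 81 → 243.
Second component: −6 each step, so 18, 12, 6, 0, -6 → -12.
Combining the parts gives 243  -12.

243  -12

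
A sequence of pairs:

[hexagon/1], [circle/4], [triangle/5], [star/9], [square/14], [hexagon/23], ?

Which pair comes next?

[circle/37]

For the shape, repeats hexagon → circle → triangle → star → square: hexagon, circle, triangle, star, square, hexagon → circle.
Second value: 1, 4, 5, 9, 14, 23 → 37 (each term is the sum of the two before it).
So the next pair is [circle/37].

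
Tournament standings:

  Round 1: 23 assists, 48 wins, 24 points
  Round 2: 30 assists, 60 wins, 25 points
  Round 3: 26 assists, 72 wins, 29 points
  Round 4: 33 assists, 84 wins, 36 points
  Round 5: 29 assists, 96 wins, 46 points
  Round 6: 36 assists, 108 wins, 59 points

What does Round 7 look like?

32 assists, 120 wins, 75 points

For the assists, alternating steps +7, −4, +7, −4, …: 23, 30, 26, 33, 29, 36 → 32.
Wins: +12 each step; 48, 60, 72, 84, 96, 108 → 120.
For the points, differences are 1, 4, 7, … (increasing by 3 each time): 24, 25, 29, 36, 46, 59 → 75.
Putting it together: 32 assists, 120 wins, 75 points.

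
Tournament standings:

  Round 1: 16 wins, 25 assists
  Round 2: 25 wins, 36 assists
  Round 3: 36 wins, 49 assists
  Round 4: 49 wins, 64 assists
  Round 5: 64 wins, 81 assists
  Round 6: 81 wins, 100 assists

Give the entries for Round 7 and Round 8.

100 wins, 121 assists; 121 wins, 144 assists

Wins: perfect squares: 4², 5², 6², …; 16, 25, 36, 49, 64, 81 → 100 → 121.
Assists — perfect squares: 5², 6², 7², …: 25, 36, 49, 64, 81, 100 → 121 → 144.
So the next two records are 100 wins, 121 assists and 121 wins, 144 assists.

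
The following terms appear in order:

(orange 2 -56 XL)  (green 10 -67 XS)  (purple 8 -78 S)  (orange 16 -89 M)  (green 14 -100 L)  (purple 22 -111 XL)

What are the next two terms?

(orange 20 -122 XS), (green 28 -133 S)

Colour: orange, green, purple, orange, green, purple → orange → green (repeats orange → green → purple).
Second entry: alternating steps +8, −2, +8, −2, …, so 2, 10, 8, 16, 14, 22 → 20 → 28.
Third entry: −11 each step, so -56, -67, -78, -89, -100, -111 → -122 → -133.
Size: repeats XL → XS → S → M → L, so XL, XS, S, M, L, XL → XS → S.
Putting the parts together: (orange 20 -122 XS) and then (green 28 -133 S).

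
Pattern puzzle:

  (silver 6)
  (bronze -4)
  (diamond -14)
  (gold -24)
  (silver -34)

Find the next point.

Rank: repeats silver → bronze → diamond → gold, so silver, bronze, diamond, gold, silver → bronze.
Second slot goes 6, -4, -14, -24, -34 → -44 (−10 each step).
Combining the parts gives (bronze -44).

(bronze -44)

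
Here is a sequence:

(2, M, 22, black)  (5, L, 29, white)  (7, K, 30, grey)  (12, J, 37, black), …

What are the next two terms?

(19, I, 38, white), (31, H, 45, grey)

First component — each term is the sum of the two before it: 2, 5, 7, 12 → 19 → 31.
Letter: M, L, K, J → I → H (letters move back 1 place in the alphabet).
Third component goes 22, 29, 30, 37 → 38 → 45 (alternating steps +7, +1, +7, +1, …).
For the shade, repeats black → white → grey: black, white, grey, black → white → grey.
Putting the parts together: (19, I, 38, white) and then (31, H, 45, grey).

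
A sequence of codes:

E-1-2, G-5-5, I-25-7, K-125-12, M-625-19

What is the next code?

O-3125-31

Letter: letters move forward 2 places in the alphabet; E, G, I, K, M → O.
Second component: 1, 5, 25, 125, 625 → 3125 (×5 each step).
Third component: each term is the sum of the two before it; 2, 5, 7, 12, 19 → 31.
Combining the parts gives O-3125-31.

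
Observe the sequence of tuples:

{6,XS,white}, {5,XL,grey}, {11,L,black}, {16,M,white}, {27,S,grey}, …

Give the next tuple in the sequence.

{43,XS,black}

First component — each term is the sum of the two before it: 6, 5, 11, 16, 27 → 43.
Size: runs backward through clothing sizes XS→XL; XS, XL, L, M, S → XS.
Shade: repeats white → grey → black, so white, grey, black, white, grey → black.
So the next tuple is {43,XS,black}.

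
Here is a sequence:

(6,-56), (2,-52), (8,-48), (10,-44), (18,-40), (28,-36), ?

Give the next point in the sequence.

For the first coordinate, each term is the sum of the two before it: 6, 2, 8, 10, 18, 28 → 46.
For the second coordinate, +4 each step: -56, -52, -48, -44, -40, -36 → -32.
Putting it together: (46,-32).

(46,-32)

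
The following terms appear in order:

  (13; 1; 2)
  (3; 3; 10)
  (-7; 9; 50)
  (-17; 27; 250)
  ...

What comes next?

First coordinate: −10 each step; 13, 3, -7, -17 → -27.
Second coordinate — ×3 each step: 1, 3, 9, 27 → 81.
Third coordinate: ×5 each step, so 2, 10, 50, 250 → 1250.
Putting it together: (-27; 81; 1250).

(-27; 81; 1250)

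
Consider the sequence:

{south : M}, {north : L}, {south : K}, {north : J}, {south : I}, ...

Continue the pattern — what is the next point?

Direction: south, north, south, north, south → north (alternates south ↔ north).
Letter: letters move back 1 place in the alphabet, so M, L, K, J, I → H.
Combining the parts gives {north : H}.

{north : H}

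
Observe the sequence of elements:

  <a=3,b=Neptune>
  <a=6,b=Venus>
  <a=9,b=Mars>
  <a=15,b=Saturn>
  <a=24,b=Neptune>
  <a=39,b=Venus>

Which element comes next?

<a=63,b=Mars>

A: 3, 6, 9, 15, 24, 39 → 63 (each term is the sum of the two before it).
For the b, repeats Neptune → Venus → Mars → Saturn: Neptune, Venus, Mars, Saturn, Neptune, Venus → Mars.
So the next element is <a=63,b=Mars>.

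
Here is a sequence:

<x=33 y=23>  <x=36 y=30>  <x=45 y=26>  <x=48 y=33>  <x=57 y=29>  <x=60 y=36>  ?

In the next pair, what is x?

69

X: alternating steps +3, +9, +3, +9, …, so 33, 36, 45, 48, 57, 60 → 69.
Y: alternating steps +7, −4, +7, −4, …, so 23, 30, 26, 33, 29, 36 → 32.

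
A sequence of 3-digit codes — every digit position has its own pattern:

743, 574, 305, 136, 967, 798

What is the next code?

529

First digit — −2 each step, mod 10: 7, 5, 3, 1, 9, 7 → 5.
Second digit: 4, 7, 0, 3, 6, 9 → 2 (+3 each step, mod 10).
Third digit: +1 each step, mod 10; 3, 4, 5, 6, 7, 8 → 9.
So the next code is 529.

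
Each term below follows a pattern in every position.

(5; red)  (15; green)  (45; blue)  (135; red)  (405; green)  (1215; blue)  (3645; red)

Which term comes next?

First slot: 5, 15, 45, 135, 405, 1215, 3645 → 10935 (×3 each step).
For the colour, repeats red → green → blue: red, green, blue, red, green, blue, red → green.
Combining the parts gives (10935; green).

(10935; green)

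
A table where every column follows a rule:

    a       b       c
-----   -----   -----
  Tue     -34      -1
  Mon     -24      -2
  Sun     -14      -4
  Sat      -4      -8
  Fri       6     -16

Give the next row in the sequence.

Thu  16  -32

Column a: runs backward through the weekdays Mon→Sun, so Tue, Mon, Sun, Sat, Fri → Thu.
Column b: +10 each step; -34, -24, -14, -4, 6 → 16.
Column c — ×2 each step: -1, -2, -4, -8, -16 → -32.
Combining the parts gives Thu  16  -32.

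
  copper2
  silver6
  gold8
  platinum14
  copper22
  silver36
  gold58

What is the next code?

platinum94

Metal: repeats copper → silver → gold → platinum, so copper, silver, gold, platinum, copper, silver, gold → platinum.
Second component: 2, 6, 8, 14, 22, 36, 58 → 94 (each term is the sum of the two before it).
So the next code is platinum94.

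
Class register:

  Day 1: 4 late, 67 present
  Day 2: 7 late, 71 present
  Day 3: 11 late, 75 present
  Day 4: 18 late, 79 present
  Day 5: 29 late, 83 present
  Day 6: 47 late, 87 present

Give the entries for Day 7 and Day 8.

76 late, 91 present; 123 late, 95 present

Late: 4, 7, 11, 18, 29, 47 → 76 → 123 (each term is the sum of the two before it).
Present — +4 each step: 67, 71, 75, 79, 83, 87 → 91 → 95.
Putting the parts together: 76 late, 91 present and then 123 late, 95 present.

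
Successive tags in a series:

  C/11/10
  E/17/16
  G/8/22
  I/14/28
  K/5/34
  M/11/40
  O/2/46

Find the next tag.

Q/8/52

Letter goes C, E, G, I, K, M, O → Q (letters move forward 2 places in the alphabet).
Second component: alternating steps +6, −9, +6, −9, …; 11, 17, 8, 14, 5, 11, 2 → 8.
Third component — +6 each step: 10, 16, 22, 28, 34, 40, 46 → 52.
Combining the parts gives Q/8/52.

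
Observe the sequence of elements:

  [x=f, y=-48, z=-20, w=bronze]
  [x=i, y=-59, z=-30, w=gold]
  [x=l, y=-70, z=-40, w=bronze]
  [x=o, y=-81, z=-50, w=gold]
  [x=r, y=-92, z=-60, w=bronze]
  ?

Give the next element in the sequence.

X: f, i, l, o, r → u (letters move forward 3 places in the alphabet).
Y — −11 each step: -48, -59, -70, -81, -92 → -103.
Z — −10 each step: -20, -30, -40, -50, -60 → -70.
W: bronze, gold, bronze, gold, bronze → gold (alternates bronze ↔ gold).
Putting it together: [x=u, y=-103, z=-70, w=gold].

[x=u, y=-103, z=-70, w=gold]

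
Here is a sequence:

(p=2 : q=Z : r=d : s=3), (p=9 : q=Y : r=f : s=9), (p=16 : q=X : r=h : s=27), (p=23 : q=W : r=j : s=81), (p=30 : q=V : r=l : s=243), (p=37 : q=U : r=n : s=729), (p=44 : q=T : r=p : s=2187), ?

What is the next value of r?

r

For the r, letters move forward 2 places in the alphabet: d, f, h, j, l, n, p → r.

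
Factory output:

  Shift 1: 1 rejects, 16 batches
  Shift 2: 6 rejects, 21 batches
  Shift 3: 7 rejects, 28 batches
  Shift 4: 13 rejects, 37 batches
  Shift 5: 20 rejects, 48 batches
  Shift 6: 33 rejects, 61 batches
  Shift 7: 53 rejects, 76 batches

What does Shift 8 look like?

86 rejects, 93 batches

For the rejects, each term is the sum of the two before it: 1, 6, 7, 13, 20, 33, 53 → 86.
For the batches, differences are 5, 7, 9, … (increasing by 2 each time): 16, 21, 28, 37, 48, 61, 76 → 93.
Putting it together: 86 rejects, 93 batches.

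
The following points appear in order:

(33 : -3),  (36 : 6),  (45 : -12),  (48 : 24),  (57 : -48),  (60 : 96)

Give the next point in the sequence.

(69 : -192)

First slot goes 33, 36, 45, 48, 57, 60 → 69 (alternating steps +3, +9, +3, +9, …).
For the second slot, ×(-2) each step: -3, 6, -12, 24, -48, 96 → -192.
Combining the parts gives (69 : -192).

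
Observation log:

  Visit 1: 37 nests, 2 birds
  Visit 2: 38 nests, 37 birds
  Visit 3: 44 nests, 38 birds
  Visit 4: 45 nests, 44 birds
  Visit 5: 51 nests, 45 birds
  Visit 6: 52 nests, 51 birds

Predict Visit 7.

Nests: 37, 38, 44, 45, 51, 52 → 58 (alternating steps +1, +6, +1, +6, …).
Birds: 2, 37, 38, 44, 45, 51 → 52 (always the previous value of the nests).
Putting it together: 58 nests, 52 birds.

58 nests, 52 birds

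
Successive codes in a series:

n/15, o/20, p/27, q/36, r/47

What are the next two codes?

s/60 then t/75

Letter: letters move forward 1 place in the alphabet; n, o, p, q, r → s → t.
Second component goes 15, 20, 27, 36, 47 → 60 → 75 (differences are 5, 7, 9, … (increasing by 2 each time)).
Putting the parts together: s/60 and then t/75.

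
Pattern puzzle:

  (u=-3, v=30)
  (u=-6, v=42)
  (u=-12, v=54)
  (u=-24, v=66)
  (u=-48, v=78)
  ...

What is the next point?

(u=-96, v=90)

U: -3, -6, -12, -24, -48 → -96 (×2 each step).
V goes 30, 42, 54, 66, 78 → 90 (+12 each step).
Combining the parts gives (u=-96, v=90).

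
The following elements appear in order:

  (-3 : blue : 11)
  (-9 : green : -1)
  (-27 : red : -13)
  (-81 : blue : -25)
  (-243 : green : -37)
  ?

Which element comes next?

First slot: ×3 each step, so -3, -9, -27, -81, -243 → -729.
For the colour, repeats blue → green → red: blue, green, red, blue, green → red.
Third slot: 11, -1, -13, -25, -37 → -49 (−12 each step).
Putting it together: (-729 : red : -49).

(-729 : red : -49)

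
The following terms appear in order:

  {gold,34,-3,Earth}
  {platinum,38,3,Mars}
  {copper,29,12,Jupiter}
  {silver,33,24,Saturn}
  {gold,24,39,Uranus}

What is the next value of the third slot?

For the third slot, differences are 6, 9, 12, … (increasing by 3 each time): -3, 3, 12, 24, 39 → 57.

57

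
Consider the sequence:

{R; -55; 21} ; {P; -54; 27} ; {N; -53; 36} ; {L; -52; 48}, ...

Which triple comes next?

Letter: letters move back 2 places in the alphabet, so R, P, N, L → J.
Second part goes -55, -54, -53, -52 → -51 (+1 each step).
Third part goes 21, 27, 36, 48 → 63 (differences are 6, 9, 12, … (increasing by 3 each time)).
Putting it together: {J; -51; 63}.

{J; -51; 63}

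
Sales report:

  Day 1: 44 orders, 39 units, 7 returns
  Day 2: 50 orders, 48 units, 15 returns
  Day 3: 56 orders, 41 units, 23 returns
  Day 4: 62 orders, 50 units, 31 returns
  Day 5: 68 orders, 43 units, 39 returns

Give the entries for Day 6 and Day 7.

Orders — +6 each step: 44, 50, 56, 62, 68 → 74 → 80.
Units: alternating steps +9, −7, +9, −7, …; 39, 48, 41, 50, 43 → 52 → 45.
For the returns, +8 each step: 7, 15, 23, 31, 39 → 47 → 55.
So the next two lines are 74 orders, 52 units, 47 returns and 80 orders, 45 units, 55 returns.

74 orders, 52 units, 47 returns; 80 orders, 45 units, 55 returns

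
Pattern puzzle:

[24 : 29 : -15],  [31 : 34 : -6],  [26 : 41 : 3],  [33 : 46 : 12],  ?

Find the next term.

[28 : 53 : 21]

First part: alternating steps +7, −5, +7, −5, …, so 24, 31, 26, 33 → 28.
Second part: 29, 34, 41, 46 → 53 (alternating steps +5, +7, +5, +7, …).
Third part: +9 each step, so -15, -6, 3, 12 → 21.
Combining the parts gives [28 : 53 : 21].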